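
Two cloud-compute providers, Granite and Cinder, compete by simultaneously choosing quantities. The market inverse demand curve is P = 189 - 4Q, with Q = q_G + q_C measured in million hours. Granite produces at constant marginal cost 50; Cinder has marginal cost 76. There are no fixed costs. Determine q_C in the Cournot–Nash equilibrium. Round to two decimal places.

7.25

Granite's profit: π_G = (189 - 4Q)q_G - (50q_G). Setting ∂π_G/∂q_G = 0: 139 - 8q_G - 4(q_C) = 0.
Cinder's profit: π_C = (189 - 4Q)q_C - (76q_C). Setting ∂π_C/∂q_C = 0: 113 - 8q_C - 4(q_G) = 0.
Best responses: q_G = (139 - 4q_C)/8, q_C = (113 - 4q_G)/8.
Solving the pair: q_G = 55/4, q_C = 29/4.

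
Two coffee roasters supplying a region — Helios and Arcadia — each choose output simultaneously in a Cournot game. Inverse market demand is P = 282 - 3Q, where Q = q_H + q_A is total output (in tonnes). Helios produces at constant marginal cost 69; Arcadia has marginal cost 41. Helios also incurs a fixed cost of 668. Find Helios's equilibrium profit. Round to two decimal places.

Helios's profit: π_H = (282 - 3Q)q_H - (69q_H). Setting ∂π_H/∂q_H = 0: 213 - 6q_H - 3(q_A) = 0.
Arcadia's profit: π_A = (282 - 3Q)q_A - (41q_A). Setting ∂π_A/∂q_A = 0: 241 - 6q_A - 3(q_H) = 0.
Best responses: q_H = (213 - 3q_A)/6, q_A = (241 - 3q_H)/6.
Substituting one into the other gives q_H = 185/9 and q_A = 269/9.
Price P = 282 - 3·(454/9) = 392/3.
Helios's profit: (392/3 - 69)·(185/9) - 668 = 599.5926.

599.59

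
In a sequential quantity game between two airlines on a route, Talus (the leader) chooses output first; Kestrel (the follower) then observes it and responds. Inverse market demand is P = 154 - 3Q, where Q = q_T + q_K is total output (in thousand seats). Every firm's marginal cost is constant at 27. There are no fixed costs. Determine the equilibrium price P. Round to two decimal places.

58.75

The follower Kestrel best-responds to any q_T: π_K = (154 - 3Q)q_K - 27q_K.
Follower FOC: 127 - 3q_T - 6q_K = 0, so q_K(q_T) = (127 - 3q_T)/6.
Talus substitutes q_K(q_T) into its own profit: π_T = q_T(154 - 3q_T - (127 - 3q_T)/2) - 27q_T = (181/2 - (3/2)q_T)q_T - 27q_T.
Maximising: ∂π_T/∂q_T = 127/2 - 3q_T = 0, giving q_T = 127/6.
Then q_K = (127 - 3·(127/6))/6 = 127/12.
Total output Q = 127/4, so price P = 154 - 3·(127/4) = 235/4.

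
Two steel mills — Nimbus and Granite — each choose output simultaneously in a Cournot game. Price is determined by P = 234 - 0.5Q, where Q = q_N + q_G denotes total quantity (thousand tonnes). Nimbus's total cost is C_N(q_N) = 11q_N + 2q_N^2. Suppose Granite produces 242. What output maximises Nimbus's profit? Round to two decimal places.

20.40

With the rival's output fixed at 242, Nimbus's profit is π_N = (234 - (1/2)·242 - (1/2)q_N)q_N - (11q_N + 2q_N²) = (113 - (1/2)q_N)q_N - (11q_N + 2q_N²).
∂π_N/∂q_N = 102 - 5q_N = 0, so q_N = 102/5.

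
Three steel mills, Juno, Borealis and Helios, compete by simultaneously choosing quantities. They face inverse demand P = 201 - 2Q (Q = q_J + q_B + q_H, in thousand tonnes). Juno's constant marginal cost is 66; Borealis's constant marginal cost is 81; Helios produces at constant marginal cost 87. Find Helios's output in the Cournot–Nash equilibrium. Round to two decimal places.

Juno's profit: π_J = (201 - 2Q)q_J - (66q_J). Setting ∂π_J/∂q_J = 0: 135 - 4q_J - 2(q_B + q_H) = 0.
Borealis's profit: π_B = (201 - 2Q)q_B - (81q_B). Setting ∂π_B/∂q_B = 0: 120 - 4q_B - 2(q_J + q_H) = 0.
Helios's profit: π_H = (201 - 2Q)q_H - (87q_H). Setting ∂π_H/∂q_H = 0: 114 - 4q_H - 2(q_J + q_B) = 0.
Adding the 3 conditions: 369 − 4Q − 4Q = 0, i.e. Q = 369/8.
Back-substituting: q_J = (135 − 369/4)/2 = 171/8, q_B = (120 − 369/4)/2 = 111/8, q_H = (114 − 369/4)/2 = 87/8.

10.88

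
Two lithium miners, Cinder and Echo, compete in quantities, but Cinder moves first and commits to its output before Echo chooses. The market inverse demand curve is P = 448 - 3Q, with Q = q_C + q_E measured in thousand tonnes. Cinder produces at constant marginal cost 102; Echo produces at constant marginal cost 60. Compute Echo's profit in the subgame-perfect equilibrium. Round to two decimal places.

The follower Echo best-responds to any q_C: π_E = (448 - 3Q)q_E - 60q_E.
∂π_E/∂q_E = 388 - 3q_C - 6q_E = 0 gives the reaction function q_E = (388 - 3q_C)/6.
Cinder substitutes q_E(q_C) into its own profit: π_C = q_C(448 - 3q_C - (388 - 3q_C)/2) - 102q_C = (254 - (3/2)q_C)q_C - 102q_C.
Leader FOC: 152 - 3q_C = 0, so q_C = 152/3.
Then q_E = (388 - 3·(152/3))/6 = 118/3.
Price P = 448 - 3·90 = 178.
Echo's profit: (178 - 60)·(118/3) = 4641.3333.

4641.33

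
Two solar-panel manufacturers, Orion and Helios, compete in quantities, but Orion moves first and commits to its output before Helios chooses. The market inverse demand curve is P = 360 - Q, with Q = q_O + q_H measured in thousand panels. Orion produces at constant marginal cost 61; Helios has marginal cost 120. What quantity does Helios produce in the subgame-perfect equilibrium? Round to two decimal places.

The follower Helios best-responds to any q_O: π_H = (360 - Q)q_H - 120q_H.
Setting the follower's marginal profit to zero, 240 - q_O - 2q_H = 0, i.e. q_H = (240 - q_O)/2.
Orion substitutes q_H(q_O) into its own profit: π_O = q_O(360 - q_O - (240 - q_O)/2) - 61q_O = (240 - (1/2)q_O)q_O - 61q_O.
Leader FOC: 179 - q_O = 0, so q_O = 179.
Then q_H = (240 - 179)/2 = 61/2.

30.50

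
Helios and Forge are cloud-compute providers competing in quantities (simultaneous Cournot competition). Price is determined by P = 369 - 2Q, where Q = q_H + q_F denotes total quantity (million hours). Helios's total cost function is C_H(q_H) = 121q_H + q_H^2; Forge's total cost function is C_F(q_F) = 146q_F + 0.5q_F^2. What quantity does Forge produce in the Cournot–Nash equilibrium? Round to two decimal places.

Helios's profit: π_H = (369 - 2Q)q_H - (121q_H + q_H²). Setting ∂π_H/∂q_H = 0: 248 - 6q_H - 2(q_F) = 0.
Forge's first-order condition: 223 - 5q_F - 2(q_H) = 0.
Best responses: q_H = (248 - 2q_F)/6, q_F = (223 - 2q_H)/5.
Substituting one into the other gives q_H = 397/13 and q_F = 421/13.

32.38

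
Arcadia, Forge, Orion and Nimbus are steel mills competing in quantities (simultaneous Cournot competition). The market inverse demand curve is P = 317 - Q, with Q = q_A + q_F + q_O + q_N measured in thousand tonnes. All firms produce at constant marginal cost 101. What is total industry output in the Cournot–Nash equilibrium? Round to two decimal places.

A representative firm's profit is π_i = q_i(317 - Q) - 101q_i.
Setting ∂π_i/∂q_i = 0 with rivals' quantities fixed: 216 - 2q_i - Σ_{j≠i} q_j = 0.
By symmetry each firm produces the same amount; substituting Σ_{j≠i} q_j = 3q_i yields q_i = 216/5.
Total output Q = 216/5 + 216/5 + 216/5 + 216/5 = 864/5.

172.80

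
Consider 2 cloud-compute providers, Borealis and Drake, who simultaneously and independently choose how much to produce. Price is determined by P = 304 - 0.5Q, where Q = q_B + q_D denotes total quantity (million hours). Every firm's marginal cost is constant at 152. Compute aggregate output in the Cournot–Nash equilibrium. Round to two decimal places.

A representative firm's profit is π_i = q_i(304 - 0.5Q) - 152q_i.
First-order condition (treating rivals' output as given): 152 - q_i - (1/2)q_j = 0.
With identical firms every q_j equals q_i, so q_j = q_i and 152 = (3/2)q_i, giving q_i = 304/3.
Total output Q = 304/3 + 304/3 = 608/3.

202.67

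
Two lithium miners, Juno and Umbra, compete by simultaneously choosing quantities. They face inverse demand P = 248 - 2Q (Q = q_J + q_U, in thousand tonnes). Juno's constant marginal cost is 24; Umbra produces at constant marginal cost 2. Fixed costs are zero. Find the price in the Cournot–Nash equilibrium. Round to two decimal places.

Juno's profit: π_J = (248 - 2Q)q_J - (24q_J). Setting ∂π_J/∂q_J = 0: 224 - 4q_J - 2(q_U) = 0.
Umbra's profit: π_U = (248 - 2Q)q_U - (2q_U). Setting ∂π_U/∂q_U = 0: 246 - 4q_U - 2(q_J) = 0.
Best responses: q_J = (224 - 2q_U)/4, q_U = (246 - 2q_J)/4.
Solving the pair: q_J = 101/3, q_U = 134/3.
Total output Q = 235/3, so price P = 248 - 2·(235/3) = 274/3.

91.33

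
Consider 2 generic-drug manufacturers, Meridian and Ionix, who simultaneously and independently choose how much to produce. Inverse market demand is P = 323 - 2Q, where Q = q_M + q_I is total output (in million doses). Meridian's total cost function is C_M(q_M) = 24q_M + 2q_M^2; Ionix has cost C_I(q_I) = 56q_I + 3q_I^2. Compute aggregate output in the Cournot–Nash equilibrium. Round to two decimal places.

52.55

Meridian's profit: π_M = (323 - 2Q)q_M - (24q_M + 2q_M²). Setting ∂π_M/∂q_M = 0: 299 - 8q_M - 2(q_I) = 0.
Ionix's first-order condition: 267 - 10q_I - 2(q_M) = 0.
So q_M = (299 - 2q_I)/8 and q_I = (267 - 2q_M)/10.
Substituting one into the other gives q_M = 614/19 and q_I = 769/38.
Total output Q = 614/19 + 769/38 = 1997/38.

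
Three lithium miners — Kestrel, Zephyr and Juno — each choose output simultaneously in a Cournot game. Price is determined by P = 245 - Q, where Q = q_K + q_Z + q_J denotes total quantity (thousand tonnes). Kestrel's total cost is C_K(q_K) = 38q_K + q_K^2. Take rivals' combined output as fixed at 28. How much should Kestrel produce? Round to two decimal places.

44.75

With rivals' combined output fixed at 28, Kestrel's profit is π_K = (245 - 28 - q_K)q_K - (38q_K + q_K²) = (217 - q_K)q_K - (38q_K + q_K²).
∂π_K/∂q_K = 179 - 4q_K = 0, so q_K = 179/4.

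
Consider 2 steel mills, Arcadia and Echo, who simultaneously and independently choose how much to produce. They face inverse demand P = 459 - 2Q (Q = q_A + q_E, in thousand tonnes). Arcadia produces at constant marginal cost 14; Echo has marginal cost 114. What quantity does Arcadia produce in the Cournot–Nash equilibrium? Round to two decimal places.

90.83

Arcadia's profit: π_A = (459 - 2Q)q_A - (14q_A). Setting ∂π_A/∂q_A = 0: 445 - 4q_A - 2(q_E) = 0.
Echo's first-order condition: 345 - 4q_E - 2(q_A) = 0.
Best responses: q_A = (445 - 2q_E)/4, q_E = (345 - 2q_A)/4.
Solving the pair: q_A = 545/6, q_E = 245/6.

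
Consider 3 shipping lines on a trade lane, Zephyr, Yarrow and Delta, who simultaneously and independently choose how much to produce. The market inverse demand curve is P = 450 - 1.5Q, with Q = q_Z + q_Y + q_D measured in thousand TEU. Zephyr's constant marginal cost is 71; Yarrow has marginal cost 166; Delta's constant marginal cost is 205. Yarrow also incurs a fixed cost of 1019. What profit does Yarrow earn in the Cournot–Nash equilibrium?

Zephyr's profit: π_Z = (450 - 1.5Q)q_Z - (71q_Z). Setting ∂π_Z/∂q_Z = 0: 379 - 3q_Z - (3/2)(q_Y + q_D) = 0.
Yarrow's first-order condition: 284 - 3q_Y - (3/2)(q_Z + q_D) = 0.
Delta's first-order condition: 245 - 3q_D - (3/2)(q_Z + q_Y) = 0.
Summing all 3 equations gives 908 − 6Q = 0, hence Q = 454/3.
Back-substituting: q_Z = (379 − 227)/(3/2) = 304/3, q_Y = (284 − 227)/(3/2) = 38, q_D = (245 − 227)/(3/2) = 12.
Price P = 450 - (3/2)·(454/3) = 223.
Yarrow's profit: (223 - 166)·38 - 1019 = 1147.

1147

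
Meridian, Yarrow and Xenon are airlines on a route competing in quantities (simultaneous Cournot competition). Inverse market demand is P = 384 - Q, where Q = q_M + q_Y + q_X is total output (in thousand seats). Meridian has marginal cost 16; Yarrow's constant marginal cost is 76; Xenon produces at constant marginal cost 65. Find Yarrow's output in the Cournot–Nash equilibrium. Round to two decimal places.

Meridian's profit: π_M = (384 - Q)q_M - (16q_M). Setting ∂π_M/∂q_M = 0: 368 - 2q_M - (q_Y + q_X) = 0.
Yarrow's first-order condition: 308 - 2q_Y - (q_M + q_X) = 0.
Xenon's profit: π_X = (384 - Q)q_X - (65q_X). Setting ∂π_X/∂q_X = 0: 319 - 2q_X - (q_M + q_Y) = 0.
Adding the 3 first-order conditions: 995 − 4Q = 0, so Q = 995/4.
Back-substituting: q_M = (368 − 995/4) = 477/4, q_Y = (308 − 995/4) = 237/4, q_X = (319 − 995/4) = 281/4.

59.25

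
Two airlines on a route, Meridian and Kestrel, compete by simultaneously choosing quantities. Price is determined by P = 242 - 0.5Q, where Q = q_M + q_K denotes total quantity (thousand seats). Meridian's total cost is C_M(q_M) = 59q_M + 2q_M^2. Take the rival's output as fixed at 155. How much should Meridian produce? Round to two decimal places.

21.10

With the rival's output fixed at 155, Meridian's profit is π_M = (242 - (1/2)·155 - (1/2)q_M)q_M - (59q_M + 2q_M²) = (329/2 - (1/2)q_M)q_M - (59q_M + 2q_M²).
∂π_M/∂q_M = 211/2 - 5q_M = 0, so q_M = 211/10.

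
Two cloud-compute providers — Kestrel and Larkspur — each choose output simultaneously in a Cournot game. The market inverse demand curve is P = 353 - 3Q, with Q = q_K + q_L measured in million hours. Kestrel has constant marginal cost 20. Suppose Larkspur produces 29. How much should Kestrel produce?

With the rival's output fixed at 29, Kestrel's profit is π_K = (353 - 3·29 - 3q_K)q_K - (20q_K) = (266 - 3q_K)q_K - (20q_K).
∂π_K/∂q_K = 246 - 6q_K = 0, so q_K = 41.

41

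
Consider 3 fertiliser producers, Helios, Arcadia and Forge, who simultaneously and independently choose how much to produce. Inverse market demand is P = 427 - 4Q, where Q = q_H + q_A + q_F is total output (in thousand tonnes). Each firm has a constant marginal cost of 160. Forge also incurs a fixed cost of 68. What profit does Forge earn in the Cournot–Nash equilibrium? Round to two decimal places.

1045.89

A representative firm's profit is π_i = q_i(427 - 4Q) - 160q_i.
Setting ∂π_i/∂q_i = 0 with rivals' quantities fixed: 267 - 8q_i - 4·Σ_{j≠i} q_j = 0.
By symmetry each firm produces the same amount; substituting Σ_{j≠i} q_j = 2q_i yields q_i = 267/16.
Price P = 427 - 4·(801/16) = 907/4.
Forge's profit: (907/4 - 160)·(267/16) - 68 = 1045.8906.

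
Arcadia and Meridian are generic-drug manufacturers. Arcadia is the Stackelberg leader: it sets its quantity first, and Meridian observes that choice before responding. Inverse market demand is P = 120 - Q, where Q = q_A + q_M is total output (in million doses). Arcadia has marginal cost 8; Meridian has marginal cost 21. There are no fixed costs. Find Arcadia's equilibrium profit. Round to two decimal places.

The follower Meridian best-responds to any q_A: π_M = (120 - Q)q_M - 21q_M.
Setting the follower's marginal profit to zero, 99 - q_A - 2q_M = 0, i.e. q_M = (99 - q_A)/2.
The leader anticipates this reaction. Substituting into P = 120 - Q gives P = 141/2 - (1/2)q_A, so π_A = (141/2 - (1/2)q_A)q_A - 8q_A.
Maximising: ∂π_A/∂q_A = 125/2 - q_A = 0, giving q_A = 125/2.
Then q_M = (99 - 125/2)/2 = 73/4.
Price P = 120 - 323/4 = 157/4.
Arcadia's profit: (157/4 - 8)·(125/2) = 1953.1250.

1953.13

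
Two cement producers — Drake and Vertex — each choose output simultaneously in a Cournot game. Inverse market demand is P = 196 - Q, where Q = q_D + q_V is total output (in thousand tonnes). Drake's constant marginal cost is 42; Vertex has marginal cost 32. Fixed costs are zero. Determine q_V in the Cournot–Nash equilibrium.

Drake's profit: π_D = (196 - Q)q_D - (42q_D). Setting ∂π_D/∂q_D = 0: 154 - 2q_D - (q_V) = 0.
Vertex's first-order condition: 164 - 2q_V - (q_D) = 0.
So q_D = (154 - q_V)/2 and q_V = (164 - q_D)/2.
Solving the pair: q_D = 48, q_V = 58.

58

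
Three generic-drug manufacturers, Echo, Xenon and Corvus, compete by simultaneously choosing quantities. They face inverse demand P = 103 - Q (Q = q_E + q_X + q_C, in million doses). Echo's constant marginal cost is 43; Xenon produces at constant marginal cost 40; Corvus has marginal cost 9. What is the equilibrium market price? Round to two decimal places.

48.75

Echo's profit: π_E = (103 - Q)q_E - (43q_E). Setting ∂π_E/∂q_E = 0: 60 - 2q_E - (q_X + q_C) = 0.
Xenon's first-order condition: 63 - 2q_X - (q_E + q_C) = 0.
Corvus's profit: π_C = (103 - Q)q_C - (9q_C). Setting ∂π_C/∂q_C = 0: 94 - 2q_C - (q_E + q_X) = 0.
Summing all 3 equations gives 217 − 4Q = 0, hence Q = 217/4.
Back-substituting: q_E = (60 − 217/4) = 23/4, q_X = (63 − 217/4) = 35/4, q_C = (94 − 217/4) = 159/4.
Total output Q = 217/4, so price P = 103 - 217/4 = 195/4.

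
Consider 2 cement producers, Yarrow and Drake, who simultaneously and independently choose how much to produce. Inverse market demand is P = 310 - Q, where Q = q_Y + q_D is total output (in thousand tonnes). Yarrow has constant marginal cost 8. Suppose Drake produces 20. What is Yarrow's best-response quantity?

With the rival's output fixed at 20, Yarrow's profit is π_Y = (310 - 20 - q_Y)q_Y - (8q_Y) = (290 - q_Y)q_Y - (8q_Y).
∂π_Y/∂q_Y = 282 - 2q_Y = 0, so q_Y = 141.

141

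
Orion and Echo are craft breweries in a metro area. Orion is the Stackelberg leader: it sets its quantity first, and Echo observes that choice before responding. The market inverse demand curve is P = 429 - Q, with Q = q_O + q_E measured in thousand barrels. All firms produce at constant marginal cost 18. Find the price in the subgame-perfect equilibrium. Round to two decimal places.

120.75

Solve by backward induction. Given q_O, the follower Echo maximises π_E = (429 - q_O - q_E)q_E - 18q_E.
∂π_E/∂q_E = 411 - q_O - 2q_E = 0 gives the reaction function q_E = (411 - q_O)/2.
The leader anticipates this reaction. Substituting into P = 429 - Q gives P = 447/2 - (1/2)q_O, so π_O = (447/2 - (1/2)q_O)q_O - 18q_O.
Leader FOC: 411/2 - q_O = 0, so q_O = 411/2.
Then q_E = (411 - 411/2)/2 = 411/4.
Total output Q = 1233/4, so price P = 429 - 1233/4 = 483/4.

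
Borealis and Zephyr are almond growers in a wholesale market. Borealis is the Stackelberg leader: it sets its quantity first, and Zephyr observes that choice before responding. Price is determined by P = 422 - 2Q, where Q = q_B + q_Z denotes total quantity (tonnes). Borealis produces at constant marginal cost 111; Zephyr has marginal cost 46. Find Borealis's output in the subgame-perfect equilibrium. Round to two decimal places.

Solve by backward induction. Given q_B, the follower Zephyr maximises π_Z = (422 - 2q_B - 2q_Z)q_Z - 46q_Z.
Follower FOC: 376 - 2q_B - 4q_Z = 0, so q_Z(q_B) = (376 - 2q_B)/4.
Borealis substitutes q_Z(q_B) into its own profit: π_B = q_B(422 - 2q_B - (376 - 2q_B)/2) - 111q_B = (234 - q_B)q_B - 111q_B.
Maximising: ∂π_B/∂q_B = 123 - 2q_B = 0, giving q_B = 123/2.
Then q_Z = (376 - 2·(123/2))/4 = 253/4.

61.50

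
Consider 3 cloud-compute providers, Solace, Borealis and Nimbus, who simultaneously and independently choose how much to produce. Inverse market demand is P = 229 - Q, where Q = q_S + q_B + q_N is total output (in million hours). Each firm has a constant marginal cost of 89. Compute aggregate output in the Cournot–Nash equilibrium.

105

Each firm earns π_i = (229 - Q)q_i - 89q_i.
First-order condition (treating rivals' output as given): 140 - 2q_i - Σ_{j≠i} q_j = 0.
By symmetry each firm produces the same amount; substituting Σ_{j≠i} q_j = 2q_i yields q_i = 140/4 = 35.
Total output Q = 35 + 35 + 35 = 105.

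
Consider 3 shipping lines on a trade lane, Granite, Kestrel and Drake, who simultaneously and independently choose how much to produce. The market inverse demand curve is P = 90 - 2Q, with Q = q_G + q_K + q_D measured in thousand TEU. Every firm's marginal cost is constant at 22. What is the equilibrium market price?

Each firm earns π_i = (90 - 2Q)q_i - 22q_i.
First-order condition (treating rivals' output as given): 68 - 4q_i - 2·Σ_{j≠i} q_j = 0.
With identical firms every q_j equals q_i, so Σ_{j≠i} q_j = 2q_i and 68 = 8q_i, giving q_i = 17/2.
Total output Q = 51/2, so price P = 90 - 2·(51/2) = 39.

39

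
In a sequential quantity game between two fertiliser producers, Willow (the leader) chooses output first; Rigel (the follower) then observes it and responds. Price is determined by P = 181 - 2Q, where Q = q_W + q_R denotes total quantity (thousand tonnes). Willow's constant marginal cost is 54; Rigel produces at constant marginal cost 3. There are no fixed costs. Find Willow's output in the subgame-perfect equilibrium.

The follower Rigel best-responds to any q_W: π_R = (181 - 2Q)q_R - 3q_R.
Setting the follower's marginal profit to zero, 178 - 2q_W - 4q_R = 0, i.e. q_R = (178 - 2q_W)/4.
The leader anticipates this reaction. Substituting into P = 181 - 2Q gives P = 92 - q_W, so π_W = (92 - q_W)q_W - 54q_W.
The leader's first-order condition 38 - 2q_W = 0 yields q_W = 19.
Then q_R = (178 - 2·19)/4 = 35.

19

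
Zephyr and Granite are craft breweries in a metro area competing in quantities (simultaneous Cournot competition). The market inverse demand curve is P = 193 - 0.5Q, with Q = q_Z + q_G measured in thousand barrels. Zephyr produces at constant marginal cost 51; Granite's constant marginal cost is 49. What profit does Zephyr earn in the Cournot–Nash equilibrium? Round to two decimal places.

4355.56

Zephyr's profit: π_Z = (193 - 0.5Q)q_Z - (51q_Z). Setting ∂π_Z/∂q_Z = 0: 142 - q_Z - (1/2)(q_G) = 0.
Granite's first-order condition: 144 - q_G - (1/2)(q_Z) = 0.
So q_Z = (142 - (1/2)q_G) and q_G = (144 - (1/2)q_Z).
Solving the pair: q_Z = 280/3, q_G = 292/3.
Price P = 193 - (1/2)·(572/3) = 293/3.
Zephyr's profit: (293/3 - 51)·(280/3) = 4355.5556.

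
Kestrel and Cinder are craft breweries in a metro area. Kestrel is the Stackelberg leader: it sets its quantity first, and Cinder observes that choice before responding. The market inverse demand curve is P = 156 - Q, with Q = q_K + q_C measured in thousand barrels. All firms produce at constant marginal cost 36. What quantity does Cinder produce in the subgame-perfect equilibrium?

Solve by backward induction. Given q_K, the follower Cinder maximises π_C = (156 - q_K - q_C)q_C - 36q_C.
∂π_C/∂q_C = 120 - q_K - 2q_C = 0 gives the reaction function q_C = (120 - q_K)/2.
The leader anticipates this reaction. Substituting into P = 156 - Q gives P = 96 - (1/2)q_K, so π_K = (96 - (1/2)q_K)q_K - 36q_K.
Maximising: ∂π_K/∂q_K = 60 - q_K = 0, giving q_K = 60.
Then q_C = (120 - 60)/2 = 30.

30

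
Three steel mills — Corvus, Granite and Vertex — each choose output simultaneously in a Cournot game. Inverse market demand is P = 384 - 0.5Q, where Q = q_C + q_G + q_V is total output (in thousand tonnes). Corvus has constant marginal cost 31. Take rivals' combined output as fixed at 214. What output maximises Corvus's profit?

With rivals' combined output fixed at 214, Corvus's profit is π_C = (384 - (1/2)·214 - (1/2)q_C)q_C - (31q_C) = (277 - (1/2)q_C)q_C - (31q_C).
∂π_C/∂q_C = 246 - q_C = 0, so q_C = 246.

246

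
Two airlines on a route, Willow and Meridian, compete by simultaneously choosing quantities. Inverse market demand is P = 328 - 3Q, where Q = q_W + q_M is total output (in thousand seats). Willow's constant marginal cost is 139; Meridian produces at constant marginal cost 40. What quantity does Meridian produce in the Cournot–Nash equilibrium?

Willow's profit: π_W = (328 - 3Q)q_W - (139q_W). Setting ∂π_W/∂q_W = 0: 189 - 6q_W - 3(q_M) = 0.
Meridian's first-order condition: 288 - 6q_M - 3(q_W) = 0.
So q_W = (189 - 3q_M)/6 and q_M = (288 - 3q_W)/6.
Solving the pair: q_W = 10, q_M = 43.

43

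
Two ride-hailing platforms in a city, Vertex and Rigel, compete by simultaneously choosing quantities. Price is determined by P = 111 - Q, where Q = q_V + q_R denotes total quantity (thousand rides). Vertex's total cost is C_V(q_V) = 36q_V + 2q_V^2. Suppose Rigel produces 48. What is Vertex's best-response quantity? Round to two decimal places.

With the rival's output fixed at 48, Vertex's profit is π_V = (111 - 48 - q_V)q_V - (36q_V + 2q_V²) = (63 - q_V)q_V - (36q_V + 2q_V²).
∂π_V/∂q_V = 27 - 6q_V = 0, so q_V = 9/2.

4.50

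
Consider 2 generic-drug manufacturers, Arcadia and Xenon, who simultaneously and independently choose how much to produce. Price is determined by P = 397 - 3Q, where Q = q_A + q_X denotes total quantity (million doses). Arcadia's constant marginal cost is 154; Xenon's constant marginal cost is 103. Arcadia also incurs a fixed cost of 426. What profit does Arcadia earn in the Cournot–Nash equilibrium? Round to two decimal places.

939.33

Arcadia's profit: π_A = (397 - 3Q)q_A - (154q_A). Setting ∂π_A/∂q_A = 0: 243 - 6q_A - 3(q_X) = 0.
Xenon's first-order condition: 294 - 6q_X - 3(q_A) = 0.
So q_A = (243 - 3q_X)/6 and q_X = (294 - 3q_A)/6.
Substituting one into the other gives q_A = 64/3 and q_X = 115/3.
Price P = 397 - 3·(179/3) = 218.
Arcadia's profit: (218 - 154)·(64/3) - 426 = 939.3333.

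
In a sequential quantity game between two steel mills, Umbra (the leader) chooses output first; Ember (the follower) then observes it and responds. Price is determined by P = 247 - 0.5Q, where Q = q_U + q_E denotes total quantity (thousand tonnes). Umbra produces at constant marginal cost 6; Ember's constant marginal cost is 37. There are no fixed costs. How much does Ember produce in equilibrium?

74

The follower Ember best-responds to any q_U: π_E = (247 - 0.5Q)q_E - 37q_E.
Follower FOC: 210 - (1/2)q_U - q_E = 0, so q_E(q_U) = (210 - (1/2)q_U).
Umbra substitutes q_E(q_U) into its own profit: π_U = q_U(247 - (1/2)q_U - (210 - (1/2)q_U)/2) - 6q_U = (142 - (1/4)q_U)q_U - 6q_U.
Leader FOC: 136 - (1/2)q_U = 0, so q_U = 272.
Then q_E = (210 - (1/2)·272) = 74.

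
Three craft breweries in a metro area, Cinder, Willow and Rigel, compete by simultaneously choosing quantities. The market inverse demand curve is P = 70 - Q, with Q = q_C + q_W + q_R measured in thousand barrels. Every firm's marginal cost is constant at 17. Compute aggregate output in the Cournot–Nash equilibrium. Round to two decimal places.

39.75

A representative firm's profit is π_i = q_i(70 - Q) - 17q_i.
First-order condition (treating rivals' output as given): 53 - 2q_i - Σ_{j≠i} q_j = 0.
With identical firms every q_j equals q_i, so Σ_{j≠i} q_j = 2q_i and 53 = 4q_i, giving q_i = 53/4.
Total output Q = 53/4 + 53/4 + 53/4 = 159/4.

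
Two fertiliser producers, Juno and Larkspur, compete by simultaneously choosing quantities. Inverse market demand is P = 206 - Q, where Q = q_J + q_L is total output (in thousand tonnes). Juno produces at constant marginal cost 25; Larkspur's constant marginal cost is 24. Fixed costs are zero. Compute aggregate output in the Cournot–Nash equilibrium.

Juno's profit: π_J = (206 - Q)q_J - (25q_J). Setting ∂π_J/∂q_J = 0: 181 - 2q_J - (q_L) = 0.
Larkspur's first-order condition: 182 - 2q_L - (q_J) = 0.
Rearranging gives the reaction functions q_J = (181 - q_L)/2 and q_L = (182 - q_J)/2.
Substituting one into the other gives q_J = 60 and q_L = 61.
Total output Q = 60 + 61 = 121.

121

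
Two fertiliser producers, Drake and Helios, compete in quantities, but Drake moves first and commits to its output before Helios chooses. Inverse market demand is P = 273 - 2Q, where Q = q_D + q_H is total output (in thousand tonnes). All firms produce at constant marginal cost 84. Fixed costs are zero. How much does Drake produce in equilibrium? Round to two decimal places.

47.25

The follower Helios best-responds to any q_D: π_H = (273 - 2Q)q_H - 84q_H.
Setting the follower's marginal profit to zero, 189 - 2q_D - 4q_H = 0, i.e. q_H = (189 - 2q_D)/4.
The leader anticipates this reaction. Substituting into P = 273 - 2Q gives P = 357/2 - q_D, so π_D = (357/2 - q_D)q_D - 84q_D.
Maximising: ∂π_D/∂q_D = 189/2 - 2q_D = 0, giving q_D = 189/4.
Then q_H = (189 - 2·(189/4))/4 = 189/8.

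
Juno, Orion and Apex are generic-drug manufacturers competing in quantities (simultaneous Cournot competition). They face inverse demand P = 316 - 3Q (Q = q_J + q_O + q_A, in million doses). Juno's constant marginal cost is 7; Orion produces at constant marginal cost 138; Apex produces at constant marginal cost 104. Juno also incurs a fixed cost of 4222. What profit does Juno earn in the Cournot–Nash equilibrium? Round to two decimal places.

1785.69

Juno's profit: π_J = (316 - 3Q)q_J - (7q_J). Setting ∂π_J/∂q_J = 0: 309 - 6q_J - 3(q_O + q_A) = 0.
Orion's profit: π_O = (316 - 3Q)q_O - (138q_O). Setting ∂π_O/∂q_O = 0: 178 - 6q_O - 3(q_J + q_A) = 0.
Apex's first-order condition: 212 - 6q_A - 3(q_J + q_O) = 0.
Adding the 3 conditions: 699 − 6Q − 6Q = 0, i.e. Q = 233/4.
Back-substituting: q_J = (309 − 699/4)/3 = 179/4, q_O = (178 − 699/4)/3 = 13/12, q_A = (212 − 699/4)/3 = 149/12.
Price P = 316 - 3·(233/4) = 565/4.
Juno's profit: (565/4 - 7)·(179/4) - 4222 = 1785.6875.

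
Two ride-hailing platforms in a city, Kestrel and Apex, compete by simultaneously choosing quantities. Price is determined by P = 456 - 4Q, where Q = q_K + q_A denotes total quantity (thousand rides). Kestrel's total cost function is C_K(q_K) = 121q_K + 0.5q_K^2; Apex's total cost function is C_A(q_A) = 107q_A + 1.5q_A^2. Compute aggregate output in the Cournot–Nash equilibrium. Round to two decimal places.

49.28

Kestrel's profit: π_K = (456 - 4Q)q_K - (121q_K + (1/2)q_K²). Setting ∂π_K/∂q_K = 0: 335 - 9q_K - 4(q_A) = 0.
Apex's first-order condition: 349 - 11q_A - 4(q_K) = 0.
Rearranging gives the reaction functions q_K = (335 - 4q_A)/9 and q_A = (349 - 4q_K)/11.
Substituting one into the other gives q_K = 27.5783 and q_A = 1801/83.
Total output Q = 27.5783 + 1801/83 = 49.2771.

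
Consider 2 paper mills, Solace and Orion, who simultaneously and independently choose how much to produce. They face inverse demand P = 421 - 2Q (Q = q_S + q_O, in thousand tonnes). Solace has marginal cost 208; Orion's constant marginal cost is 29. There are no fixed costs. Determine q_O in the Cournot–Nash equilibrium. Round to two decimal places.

Solace's profit: π_S = (421 - 2Q)q_S - (208q_S). Setting ∂π_S/∂q_S = 0: 213 - 4q_S - 2(q_O) = 0.
Orion's profit: π_O = (421 - 2Q)q_O - (29q_O). Setting ∂π_O/∂q_O = 0: 392 - 4q_O - 2(q_S) = 0.
Best responses: q_S = (213 - 2q_O)/4, q_O = (392 - 2q_S)/4.
Solving the pair: q_S = 17/3, q_O = 571/6.

95.17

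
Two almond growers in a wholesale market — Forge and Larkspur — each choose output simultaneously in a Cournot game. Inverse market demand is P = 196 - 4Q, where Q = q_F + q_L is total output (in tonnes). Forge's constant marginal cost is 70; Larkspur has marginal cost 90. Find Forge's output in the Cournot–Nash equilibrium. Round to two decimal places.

12.17

Forge's profit: π_F = (196 - 4Q)q_F - (70q_F). Setting ∂π_F/∂q_F = 0: 126 - 8q_F - 4(q_L) = 0.
Larkspur's profit: π_L = (196 - 4Q)q_L - (90q_L). Setting ∂π_L/∂q_L = 0: 106 - 8q_L - 4(q_F) = 0.
So q_F = (126 - 4q_L)/8 and q_L = (106 - 4q_F)/8.
Substituting one into the other gives q_F = 73/6 and q_L = 43/6.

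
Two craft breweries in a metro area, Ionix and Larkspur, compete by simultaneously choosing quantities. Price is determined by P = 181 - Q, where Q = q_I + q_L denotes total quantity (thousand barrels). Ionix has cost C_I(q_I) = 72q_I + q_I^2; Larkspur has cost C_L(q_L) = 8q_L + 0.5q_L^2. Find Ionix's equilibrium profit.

Ionix's profit: π_I = (181 - Q)q_I - (72q_I + q_I²). Setting ∂π_I/∂q_I = 0: 109 - 4q_I - (q_L) = 0.
Larkspur's profit: π_L = (181 - Q)q_L - (8q_L + (1/2)q_L²). Setting ∂π_L/∂q_L = 0: 173 - 3q_L - (q_I) = 0.
So q_I = (109 - q_L)/4 and q_L = (173 - q_I)/3.
Solving the pair: q_I = 14, q_L = 53.
Price P = 181 - 67 = 114.
Ionix's profit: 114·14 - 72·14 - 14² = 392.

392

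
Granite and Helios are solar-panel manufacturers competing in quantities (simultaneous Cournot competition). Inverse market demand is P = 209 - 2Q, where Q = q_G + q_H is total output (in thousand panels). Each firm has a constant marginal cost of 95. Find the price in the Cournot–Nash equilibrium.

Each firm earns π_i = (209 - 2Q)q_i - 95q_i.
Setting ∂π_i/∂q_i = 0 with rivals' quantities fixed: 114 - 4q_i - 2q_j = 0.
With identical firms every q_j equals q_i, so q_j = q_i and 114 = 6q_i, giving q_i = 19.
Total output Q = 38, so price P = 209 - 2·38 = 133.

133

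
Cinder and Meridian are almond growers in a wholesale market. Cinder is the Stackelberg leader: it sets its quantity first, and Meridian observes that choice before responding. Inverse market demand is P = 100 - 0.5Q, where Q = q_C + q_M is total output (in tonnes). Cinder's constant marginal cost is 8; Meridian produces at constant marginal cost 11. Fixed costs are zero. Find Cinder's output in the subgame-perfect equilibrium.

Solve by backward induction. Given q_C, the follower Meridian maximises π_M = (100 - (1/2)q_C - (1/2)q_M)q_M - 11q_M.
∂π_M/∂q_M = 89 - (1/2)q_C - q_M = 0 gives the reaction function q_M = (89 - (1/2)q_C).
The leader anticipates this reaction. Substituting into P = 100 - 0.5Q gives P = 111/2 - (1/4)q_C, so π_C = (111/2 - (1/4)q_C)q_C - 8q_C.
Maximising: ∂π_C/∂q_C = 95/2 - (1/2)q_C = 0, giving q_C = 95.
Then q_M = (89 - (1/2)·95) = 83/2.

95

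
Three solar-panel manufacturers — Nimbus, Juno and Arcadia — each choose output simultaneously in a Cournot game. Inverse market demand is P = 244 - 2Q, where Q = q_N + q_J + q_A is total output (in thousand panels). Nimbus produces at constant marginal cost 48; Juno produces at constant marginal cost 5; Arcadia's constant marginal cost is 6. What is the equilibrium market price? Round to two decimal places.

Nimbus's profit: π_N = (244 - 2Q)q_N - (48q_N). Setting ∂π_N/∂q_N = 0: 196 - 4q_N - 2(q_J + q_A) = 0.
Juno's first-order condition: 239 - 4q_J - 2(q_N + q_A) = 0.
Arcadia's first-order condition: 238 - 4q_A - 2(q_N + q_J) = 0.
Adding the 3 conditions: 673 − 4Q − 4Q = 0, i.e. Q = 673/8.
Back-substituting: q_N = (196 − 673/4)/2 = 111/8, q_J = (239 − 673/4)/2 = 283/8, q_A = (238 − 673/4)/2 = 279/8.
Total output Q = 673/8, so price P = 244 - 2·(673/8) = 303/4.

75.75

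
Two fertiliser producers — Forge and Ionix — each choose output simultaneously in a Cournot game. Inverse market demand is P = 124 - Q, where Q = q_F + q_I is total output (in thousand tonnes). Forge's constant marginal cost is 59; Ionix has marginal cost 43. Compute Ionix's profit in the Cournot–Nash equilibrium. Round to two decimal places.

1045.44

Forge's profit: π_F = (124 - Q)q_F - (59q_F). Setting ∂π_F/∂q_F = 0: 65 - 2q_F - (q_I) = 0.
Ionix's profit: π_I = (124 - Q)q_I - (43q_I). Setting ∂π_I/∂q_I = 0: 81 - 2q_I - (q_F) = 0.
So q_F = (65 - q_I)/2 and q_I = (81 - q_F)/2.
Substituting one into the other gives q_F = 49/3 and q_I = 97/3.
Price P = 124 - 146/3 = 226/3.
Ionix's profit: (226/3 - 43)·(97/3) = 1045.4444.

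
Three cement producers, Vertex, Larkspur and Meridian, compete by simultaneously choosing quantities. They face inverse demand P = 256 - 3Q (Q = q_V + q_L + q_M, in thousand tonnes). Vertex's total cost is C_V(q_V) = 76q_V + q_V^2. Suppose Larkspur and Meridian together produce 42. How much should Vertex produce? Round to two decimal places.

6.75

With rivals' combined output fixed at 42, Vertex's profit is π_V = (256 - 3·42 - 3q_V)q_V - (76q_V + q_V²) = (130 - 3q_V)q_V - (76q_V + q_V²).
∂π_V/∂q_V = 54 - 8q_V = 0, so q_V = 27/4.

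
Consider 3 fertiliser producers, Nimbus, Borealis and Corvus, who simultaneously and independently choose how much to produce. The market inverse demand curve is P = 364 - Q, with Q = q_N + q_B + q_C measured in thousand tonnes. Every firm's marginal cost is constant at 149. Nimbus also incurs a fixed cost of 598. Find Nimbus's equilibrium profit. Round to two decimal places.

2291.06

A representative firm's profit is π_i = q_i(364 - Q) - 149q_i.
First-order condition (treating rivals' output as given): 215 - 2q_i - Σ_{j≠i} q_j = 0.
With identical firms every q_j equals q_i, so Σ_{j≠i} q_j = 2q_i and 215 = 4q_i, giving q_i = 215/4.
Price P = 364 - 645/4 = 811/4.
Nimbus's profit: (811/4 - 149)·(215/4) - 598 = 2291.0625.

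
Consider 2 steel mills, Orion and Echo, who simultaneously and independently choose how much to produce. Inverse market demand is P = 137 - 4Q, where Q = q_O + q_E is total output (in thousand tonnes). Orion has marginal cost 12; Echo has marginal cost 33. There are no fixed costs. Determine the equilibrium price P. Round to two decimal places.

Orion's profit: π_O = (137 - 4Q)q_O - (12q_O). Setting ∂π_O/∂q_O = 0: 125 - 8q_O - 4(q_E) = 0.
Echo's profit: π_E = (137 - 4Q)q_E - (33q_E). Setting ∂π_E/∂q_E = 0: 104 - 8q_E - 4(q_O) = 0.
Best responses: q_O = (125 - 4q_E)/8, q_E = (104 - 4q_O)/8.
Solving the pair: q_O = 73/6, q_E = 83/12.
Total output Q = 229/12, so price P = 137 - 4·(229/12) = 182/3.

60.67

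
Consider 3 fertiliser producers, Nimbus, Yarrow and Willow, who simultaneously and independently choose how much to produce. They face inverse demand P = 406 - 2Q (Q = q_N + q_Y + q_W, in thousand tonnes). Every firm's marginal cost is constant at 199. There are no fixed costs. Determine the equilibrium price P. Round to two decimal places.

A representative firm's profit is π_i = q_i(406 - 2Q) - 199q_i.
Setting ∂π_i/∂q_i = 0 with rivals' quantities fixed: 207 - 4q_i - 2·Σ_{j≠i} q_j = 0.
With identical firms every q_j equals q_i, so Σ_{j≠i} q_j = 2q_i and 207 = 8q_i, giving q_i = 207/8.
Total output Q = 621/8, so price P = 406 - 2·(621/8) = 1003/4.

250.75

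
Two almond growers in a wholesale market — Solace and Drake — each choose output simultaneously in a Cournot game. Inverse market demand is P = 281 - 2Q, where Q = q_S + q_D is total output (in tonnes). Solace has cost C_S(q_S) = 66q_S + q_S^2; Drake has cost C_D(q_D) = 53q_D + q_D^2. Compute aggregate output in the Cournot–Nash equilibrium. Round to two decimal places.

Solace's profit: π_S = (281 - 2Q)q_S - (66q_S + q_S²). Setting ∂π_S/∂q_S = 0: 215 - 6q_S - 2(q_D) = 0.
Drake's profit: π_D = (281 - 2Q)q_D - (53q_D + q_D²). Setting ∂π_D/∂q_D = 0: 228 - 6q_D - 2(q_S) = 0.
Best responses: q_S = (215 - 2q_D)/6, q_D = (228 - 2q_S)/6.
Solving the pair: q_S = 417/16, q_D = 469/16.
Total output Q = 417/16 + 469/16 = 443/8.

55.38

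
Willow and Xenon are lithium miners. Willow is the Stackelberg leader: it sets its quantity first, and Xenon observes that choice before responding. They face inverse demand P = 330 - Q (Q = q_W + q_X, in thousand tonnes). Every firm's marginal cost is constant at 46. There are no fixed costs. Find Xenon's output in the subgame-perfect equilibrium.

71

Solve by backward induction. Given q_W, the follower Xenon maximises π_X = (330 - q_W - q_X)q_X - 46q_X.
Follower FOC: 284 - q_W - 2q_X = 0, so q_X(q_W) = (284 - q_W)/2.
The leader anticipates this reaction. Substituting into P = 330 - Q gives P = 188 - (1/2)q_W, so π_W = (188 - (1/2)q_W)q_W - 46q_W.
Maximising: ∂π_W/∂q_W = 142 - q_W = 0, giving q_W = 142.
Then q_X = (284 - 142)/2 = 71.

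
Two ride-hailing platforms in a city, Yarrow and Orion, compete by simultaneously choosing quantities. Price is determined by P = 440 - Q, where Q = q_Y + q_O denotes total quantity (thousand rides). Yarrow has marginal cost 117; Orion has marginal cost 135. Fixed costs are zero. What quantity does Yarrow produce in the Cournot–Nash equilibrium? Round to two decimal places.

Yarrow's profit: π_Y = (440 - Q)q_Y - (117q_Y). Setting ∂π_Y/∂q_Y = 0: 323 - 2q_Y - (q_O) = 0.
Orion's profit: π_O = (440 - Q)q_O - (135q_O). Setting ∂π_O/∂q_O = 0: 305 - 2q_O - (q_Y) = 0.
So q_Y = (323 - q_O)/2 and q_O = (305 - q_Y)/2.
Substituting one into the other gives q_Y = 341/3 and q_O = 287/3.

113.67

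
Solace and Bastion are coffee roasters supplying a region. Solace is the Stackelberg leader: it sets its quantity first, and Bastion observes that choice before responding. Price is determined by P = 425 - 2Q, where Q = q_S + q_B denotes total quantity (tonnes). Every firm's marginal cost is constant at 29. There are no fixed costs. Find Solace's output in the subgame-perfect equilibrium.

Solve by backward induction. Given q_S, the follower Bastion maximises π_B = (425 - 2q_S - 2q_B)q_B - 29q_B.
Follower FOC: 396 - 2q_S - 4q_B = 0, so q_B(q_S) = (396 - 2q_S)/4.
Solace substitutes q_B(q_S) into its own profit: π_S = q_S(425 - 2q_S - (396 - 2q_S)/2) - 29q_S = (227 - q_S)q_S - 29q_S.
Maximising: ∂π_S/∂q_S = 198 - 2q_S = 0, giving q_S = 99.
Then q_B = (396 - 2·99)/4 = 99/2.

99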